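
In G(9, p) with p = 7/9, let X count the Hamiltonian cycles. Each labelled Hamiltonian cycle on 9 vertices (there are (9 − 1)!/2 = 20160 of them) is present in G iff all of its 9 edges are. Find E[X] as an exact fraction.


K_9 has (9 − 1)!/2 = 20160 labelled Hamiltonian cycles.
For each such Hamiltonian cycle H, let X_H = 1 if all 9 edges of H are present in G. Then P[X_H = 1] = p^{9} = (7/9)^{9} = 40353607/387420489.
Summing the indicators: E[X] = Σ_H E[X_H] = 20160 · p^{9} = 20160 · 40353607/387420489 = 90392079680/43046721.
Numerically: E[X] ≈ 2.1e+03.

E[X] = 20160 · (7/9)^{9} = 90392079680/43046721 ≈ 2.1e+03.


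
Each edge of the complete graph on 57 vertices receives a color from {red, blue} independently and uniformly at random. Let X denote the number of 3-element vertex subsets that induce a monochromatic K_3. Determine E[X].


Let X = Σ_S X_S over the C(57, 3) = 29260 subsets S of size 3, where X_S = 1 if the K_3 on S is monochromatic.
For a fixed S, the K_3 on S has C(3, 2) = 3 edges. P[all 3 edges red] = (1/2)^3, and likewise for blue, so P[monochromatic] = 2·(1/2)^3 = 2^{1 − 3} = 1/4.
By linearity of expectation: E[X] = C(57, 3) · 2^{1 − 3} = 29260 · 1/4 = 7315.
Numerically: E[X] ≈ 7315.0000.

E[X] = C(57,3)·2^(1−C(3,2)) = 7315 ≈ 7315.0000.


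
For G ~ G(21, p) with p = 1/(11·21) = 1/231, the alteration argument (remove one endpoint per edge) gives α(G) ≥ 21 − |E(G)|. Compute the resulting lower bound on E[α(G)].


E[|E(G)|] = C(21, 2)·p = 210 · (1/231) = 10/11.
E[α(G)] ≥ n − E[|E(G)|] = 21 − 10/11 = 221/11.
Numerically: ≈ 20.09091.
(This is only a lower bound; the true E[α(G)] may be larger.)

E[α(G)] ≥ 221/11 ≈ 20.09091.


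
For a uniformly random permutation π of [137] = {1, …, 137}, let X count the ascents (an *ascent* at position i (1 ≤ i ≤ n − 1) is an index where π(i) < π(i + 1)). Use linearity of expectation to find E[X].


Write X = Σ X_I over i = 1, …, 136, with X_I the indicator of one ascent.
There are 136 indicators.
For each fixed i, the pair (π(i), π(i+1)) is a uniformly random ordered pair of distinct values from {1, …, 137}; by symmetry P[π(i) < π(i+1)] = 1/2.
By linearity: E[X] = 136 · (1/2) = (137 − 1) · (1/2) = 68 ≈ 68.000000.

E[X] = 68 = 68.000000.


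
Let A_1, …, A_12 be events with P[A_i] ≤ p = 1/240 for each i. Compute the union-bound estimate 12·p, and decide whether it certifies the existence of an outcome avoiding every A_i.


Union bound: P[∪_{i=1}^{12} A_i] ≤ Σ_i P[A_i] ≤ 12·p = 12·(1/240) = 1/20.
Numerically: 1/20 ≈ 0.0500.
Is 1/20 < 1? YES.
Since P[∪ A_i] ≤ 1/20 < 1, the complement has P[∩ A_i^c] ≥ 1 − 1/20 = 19/20 > 0, so some outcome avoids every A_i.

12·p = 1/20 ≈ 0.0500; existence CERTIFIED by the union bound.


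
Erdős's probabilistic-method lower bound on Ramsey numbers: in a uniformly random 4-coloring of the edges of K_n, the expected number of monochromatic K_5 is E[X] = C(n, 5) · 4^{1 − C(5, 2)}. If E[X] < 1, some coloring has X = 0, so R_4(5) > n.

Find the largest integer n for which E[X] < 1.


We need C(n, 5) · 4^{1 − 10} < 1, i.e. C(n, 5) < 4^{10 − 1} = 262144.
Check values of n near the boundary:
  n = 27: C(27, 5) = 80730; 80730 < 262144? YES
  n = 28: C(28, 5) = 98280; 98280 < 262144? YES
  n = 29: C(29, 5) = 118755; 118755 < 262144? YES
  n = 30: C(30, 5) = 142506; 142506 < 262144? YES
  n = 31: C(31, 5) = 169911; 169911 < 262144? YES
  n = 32: C(32, 5) = 201376; 201376 < 262144? YES
  n = 33: C(33, 5) = 237336; 237336 < 262144? YES
  n = 34: C(34, 5) = 278256; 278256 < 262144? NO
  n = 35: C(35, 5) = 324632; 324632 < 262144? NO
The largest n with C(n, 5) < 262144 is n = 33 (where E[X] = 29667/32768 ≈ 0.905). Hence R_4(5) > 33, i.e. R_4(5) ≥ 34.

Largest n = 33; hence R_4(5) > 33.


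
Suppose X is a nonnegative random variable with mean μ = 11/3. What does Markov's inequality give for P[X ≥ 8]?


μ = E[X] = 11/3, a = 8.
Markov: P[X ≥ 8] ≤ μ/a = (11/3)/8 = 11/24.
Numerically: ≈ 0.45833.
(Since a = 8 > μ = 3.66667, the bound 11/24 is < 1 and informative.)

P[X ≥ 8] ≤ 11/24 ≈ 0.45833.


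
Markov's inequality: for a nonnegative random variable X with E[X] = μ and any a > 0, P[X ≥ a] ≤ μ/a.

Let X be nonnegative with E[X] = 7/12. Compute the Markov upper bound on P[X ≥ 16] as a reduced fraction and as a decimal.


μ = E[X] = 7/12, a = 16.
Markov: P[X ≥ 16] ≤ μ/a = (7/12)/16 = 7/192.
Numerically: ≈ 0.036458.
(Since a = 16 > μ = 0.583333, the bound 7/192 is < 1 and informative.)

P[X ≥ 16] ≤ 7/192 ≈ 0.036458.


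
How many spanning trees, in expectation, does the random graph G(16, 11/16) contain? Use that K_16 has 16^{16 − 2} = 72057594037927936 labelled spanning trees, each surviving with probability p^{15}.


K_16 has 16^{16 − 2} = 72057594037927936 labelled spanning trees.
For each such spanning tree H, let X_H = 1 if all 15 edges of H are present in G. Then P[X_H = 1] = p^{15} = (11/16)^{15} = 4177248169415651/1152921504606846976.
Summing the indicators: E[X] = Σ_H E[X_H] = 72057594037927936 · p^{15} = 72057594037927936 · 4177248169415651/1152921504606846976 = 4177248169415651/16.
Numerically: E[X] ≈ 2.611e+14.

E[X] = 72057594037927936 · (11/16)^{15} = 4177248169415651/16 ≈ 2.611e+14.


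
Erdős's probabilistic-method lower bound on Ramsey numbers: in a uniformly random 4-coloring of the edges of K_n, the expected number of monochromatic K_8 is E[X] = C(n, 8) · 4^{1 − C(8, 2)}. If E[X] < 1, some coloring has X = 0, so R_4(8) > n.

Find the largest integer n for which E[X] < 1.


We need C(n, 8) · 4^{1 − 28} < 1, i.e. C(n, 8) < 4^{28 − 1} = 18014398509481984.
Check values of n near the boundary:
  n = 405: C(405, 8) = 16745853821188050; 16745853821188050 < 18014398509481984? YES
  n = 406: C(406, 8) = 17082453897995850; 17082453897995850 < 18014398509481984? YES
  n = 407: C(407, 8) = 17424959239309050; 17424959239309050 < 18014398509481984? YES
  n = 408: C(408, 8) = 17773458424095231; 17773458424095231 < 18014398509481984? YES
  n = 409: C(409, 8) = 18128041135797879; 18128041135797879 < 18014398509481984? NO
The largest n with C(n, 8) < 18014398509481984 is n = 408 (where E[X] = 17773458424095231/18014398509481984 ≈ 0.98663). Hence R_4(8) > 408, i.e. R_4(8) ≥ 409.

Largest n = 408; hence R_4(8) > 408.


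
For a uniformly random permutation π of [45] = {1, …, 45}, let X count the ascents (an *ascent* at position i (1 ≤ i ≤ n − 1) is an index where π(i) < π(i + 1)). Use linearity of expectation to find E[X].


Write X = Σ X_I over i = 1, …, 44, with X_I the indicator of one ascent.
There are 44 indicators.
For each fixed i, the pair (π(i), π(i+1)) is a uniformly random ordered pair of distinct values from {1, …, 45}; by symmetry P[π(i) < π(i+1)] = 1/2.
By linearity: E[X] = 44 · (1/2) = (45 − 1) · (1/2) = 22 ≈ 22.0000.

E[X] = 22 = 22.0000.


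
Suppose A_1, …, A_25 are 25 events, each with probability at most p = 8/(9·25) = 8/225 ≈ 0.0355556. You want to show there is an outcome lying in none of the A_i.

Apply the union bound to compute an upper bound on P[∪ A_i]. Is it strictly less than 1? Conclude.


Union bound: P[∪_{i=1}^{25} A_i] ≤ Σ_i P[A_i] ≤ 25·p = 25·(8/225) = 8/9.
Numerically: 8/9 ≈ 0.8888889.
Is 8/9 < 1? YES.
Since P[∪ A_i] ≤ 8/9 < 1, the complement has P[∩ A_i^c] ≥ 1 − 8/9 = 1/9 > 0, so some outcome avoids every A_i.

25·p = 8/9 ≈ 0.8888889; existence CERTIFIED by the union bound.


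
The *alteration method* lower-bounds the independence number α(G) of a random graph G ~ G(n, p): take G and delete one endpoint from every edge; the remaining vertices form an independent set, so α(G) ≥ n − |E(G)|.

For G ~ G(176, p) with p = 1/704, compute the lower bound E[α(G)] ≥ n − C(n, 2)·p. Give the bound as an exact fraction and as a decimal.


E[|E(G)|] = C(176, 2)·p = 15400 · (1/704) = 175/8.
E[α(G)] ≥ n − E[|E(G)|] = 176 − 175/8 = 1233/8.
Numerically: ≈ 154.125.
(This is only a lower bound; the true E[α(G)] may be larger.)

E[α(G)] ≥ 1233/8 ≈ 154.125.


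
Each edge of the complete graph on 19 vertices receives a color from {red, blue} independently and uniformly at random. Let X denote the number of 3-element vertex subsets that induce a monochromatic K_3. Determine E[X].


Let X = Σ_S X_S over the C(19, 3) = 969 subsets S of size 3, where X_S = 1 if the K_3 on S is monochromatic.
For a fixed S, the K_3 on S has C(3, 2) = 3 edges. P[all 3 edges red] = (1/2)^3, and likewise for blue, so P[monochromatic] = 2·(1/2)^3 = 2^{1 − 3} = 1/4.
Summing: E[X] = C(19, 3) · 2^{1 − 3} = 969 · 1/4 = 969/4.
Numerically: E[X] ≈ 242.25000.

E[X] = C(19,3)·2^(1−C(3,2)) = 969/4 ≈ 242.25000.


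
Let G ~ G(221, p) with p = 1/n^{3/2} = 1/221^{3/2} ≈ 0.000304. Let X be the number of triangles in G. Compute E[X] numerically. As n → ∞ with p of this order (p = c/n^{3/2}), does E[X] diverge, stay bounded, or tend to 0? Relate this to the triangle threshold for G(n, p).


Number of potential triangles: C(221, 3) = 1774630.
Each occurs with probability p³ ≈ (0.000304)³ ≈ 2.81991e-11.
By linearity: E[X] = C(221, 3)·p³ ≈ 1774630 · 2.81991e-11 ≈ 0.000.
Since α = 3/2 > 1, p = c/n^{3/2} = o(1/n) is below the triangle threshold p ~ 1/n. Asymptotically E[X] ~ (c³/6)·n^{3(1−α)} = (1³/6)·n^{-1.5} → 0, so by Markov's inequality G has no triangles w.h.p.

E[X] ≈ 0.000; in regime p = Θ(1/n^{3/2}) E[X] tends to 0 (below the triangle threshold p ~ 1/n).


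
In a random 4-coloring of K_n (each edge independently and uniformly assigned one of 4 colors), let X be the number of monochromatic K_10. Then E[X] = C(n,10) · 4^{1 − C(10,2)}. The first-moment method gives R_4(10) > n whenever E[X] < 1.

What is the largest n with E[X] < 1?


We need C(n, 10) · 4^{1 − 45} < 1, i.e. C(n, 10) < 4^{45 − 1} = 309485009821345068724781056.
Check values of n near the boundary:
  n = 2022: C(2022, 10) = 307870445231474093395937796; 307870445231474093395937796 < 309485009821345068724781056? YES
  n = 2023: C(2023, 10) = 309399856285778485315440716; 309399856285778485315440716 < 309485009821345068724781056? YES
  n = 2024: C(2024, 10) = 310936101848269937576192656; 310936101848269937576192656 < 309485009821345068724781056? NO
  n = 2025: C(2025, 10) = 312479209053472269772600560; 312479209053472269772600560 < 309485009821345068724781056? NO
The largest n with C(n, 10) < 309485009821345068724781056 is n = 2023 (where E[X] = 77349964071444621328860179/77371252455336267181195264 ≈ 0.999725). Hence R_4(10) > 2023, i.e. R_4(10) ≥ 2024.

Largest n = 2023; hence R_4(10) > 2023.


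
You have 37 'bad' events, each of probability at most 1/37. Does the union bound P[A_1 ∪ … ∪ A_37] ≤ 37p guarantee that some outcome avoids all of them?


Union bound: P[∪_{i=1}^{37} A_i] ≤ Σ_i P[A_i] ≤ 37·p = 37·(1/37) = 1.
Numerically: 1 ≈ 1.000.
Is 1 < 1? NO.
Since the bound 1 is ≥ 1, the union bound is uninformative here; it does NOT by itself certify existence.

37·p = 1 ≈ 1.000; existence NOT certified by the union bound.


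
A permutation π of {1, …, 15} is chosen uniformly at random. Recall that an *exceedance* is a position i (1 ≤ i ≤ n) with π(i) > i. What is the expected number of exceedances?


Write X = Σ_{i=1}^{15} X_i, where X_i = 1_{π(i) > i}.
For each fixed i, π(i) is uniform over {1, …, 15} (marginal of a uniform permutation), so P[π(i) > i] = (n − i)/n. Summing: Σ_{i=1}^{15} (n − i)/n = (0 + 1 + … + 14)/15 = 15(15 − 1)/(2·15) = (15 − 1)/2.
Hence E[X] = Σ_{i=1}^{15} (15 − i)/15 = 7 ≈ 7.000000.

E[X] = 7 = 7.000000.


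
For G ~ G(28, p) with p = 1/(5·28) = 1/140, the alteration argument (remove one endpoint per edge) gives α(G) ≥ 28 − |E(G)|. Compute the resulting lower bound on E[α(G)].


E[|E(G)|] = C(28, 2)·p = 378 · (1/140) = 27/10.
E[α(G)] ≥ n − E[|E(G)|] = 28 − 27/10 = 253/10.
Numerically: ≈ 25.3000.
(This is only a lower bound; the true E[α(G)] may be larger.)

E[α(G)] ≥ 253/10 ≈ 25.3000.


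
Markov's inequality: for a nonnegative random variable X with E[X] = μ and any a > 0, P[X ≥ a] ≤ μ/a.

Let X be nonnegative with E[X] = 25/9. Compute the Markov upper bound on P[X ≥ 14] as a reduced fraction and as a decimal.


μ = E[X] = 25/9, a = 14.
Markov: P[X ≥ 14] ≤ μ/a = (25/9)/14 = 25/126.
Numerically: ≈ 0.198413.
(Since a = 14 > μ = 2.777778, the bound 25/126 is < 1 and informative.)

P[X ≥ 14] ≤ 25/126 ≈ 0.198413.


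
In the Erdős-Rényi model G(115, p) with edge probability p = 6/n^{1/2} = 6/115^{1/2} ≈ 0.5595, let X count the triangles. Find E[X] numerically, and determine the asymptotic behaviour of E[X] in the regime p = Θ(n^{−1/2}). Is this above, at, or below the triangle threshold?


Number of potential triangles: C(115, 3) = 246905.
Each occurs with probability p³ ≈ (0.5595)³ ≈ 1.7514873e-01.
By linearity: E[X] = C(115, 3)·p³ ≈ 246905 · 1.7514873e-01 ≈ 43245.09698.
Since α = 1/2 < 1, p = c/n^{1/2} ≫ 1/n is above the triangle threshold p ~ 1/n. Asymptotically E[X] ~ (c³/6)·n^{3(1−α)} = (6³/6)·n^{1.5} → ∞; triangles are abundant w.h.p.

E[X] ≈ 43245.09698; in regime p = Θ(1/n^{1/2}) E[X] diverges (above the triangle threshold p ~ 1/n).


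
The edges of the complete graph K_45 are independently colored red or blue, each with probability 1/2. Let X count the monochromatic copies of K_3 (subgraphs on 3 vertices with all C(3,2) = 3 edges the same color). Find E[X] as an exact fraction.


Let X = Σ_S X_S over the C(45, 3) = 14190 subsets S of size 3, where X_S = 1 if the K_3 on S is monochromatic.
For a fixed S, the K_3 on S has C(3, 2) = 3 edges. P[all 3 edges red] = (1/2)^3, and likewise for blue, so P[monochromatic] = 2·(1/2)^3 = 2^{1 − 3} = 1/4.
Summing: E[X] = C(45, 3) · 2^{1 − 3} = 14190 · 1/4 = 7095/2.
Numerically: E[X] ≈ 3547.50000.

E[X] = C(45,3)·2^(1−C(3,2)) = 7095/2 ≈ 3547.50000.


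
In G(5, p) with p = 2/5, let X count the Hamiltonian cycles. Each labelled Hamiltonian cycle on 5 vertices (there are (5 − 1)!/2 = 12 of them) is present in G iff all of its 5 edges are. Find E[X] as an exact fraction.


K_5 has (5 − 1)!/2 = 12 labelled Hamiltonian cycles.
For each such Hamiltonian cycle H, let X_H = 1 if all 5 edges of H are present in G. Then P[X_H = 1] = p^{5} = (2/5)^{5} = 32/3125.
By linearity: E[X] = Σ_H E[X_H] = 12 · p^{5} = 12 · 32/3125 = 384/3125.
Numerically: E[X] ≈ 0.12288.

E[X] = 12 · (2/5)^{5} = 384/3125 ≈ 0.12288.


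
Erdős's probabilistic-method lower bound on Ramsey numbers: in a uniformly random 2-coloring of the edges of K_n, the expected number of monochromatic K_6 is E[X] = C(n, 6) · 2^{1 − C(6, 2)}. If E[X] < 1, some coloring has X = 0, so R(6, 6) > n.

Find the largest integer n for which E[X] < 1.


We need C(n, 6) · 2^{1 − 15} < 1, i.e. C(n, 6) < 2^{15 − 1} = 16384.
Check values of n near the boundary:
  n = 16: C(16, 6) = 8008; 8008 < 16384? YES
  n = 17: C(17, 6) = 12376; 12376 < 16384? YES
  n = 18: C(18, 6) = 18564; 18564 < 16384? NO
  n = 19: C(19, 6) = 27132; 27132 < 16384? NO
The largest n with C(n, 6) < 16384 is n = 17 (where E[X] = 1547/2048 ≈ 0.75537). Hence R(6, 6) > 17, i.e. R(6, 6) ≥ 18.

Largest n = 17; hence R(6, 6) > 17.


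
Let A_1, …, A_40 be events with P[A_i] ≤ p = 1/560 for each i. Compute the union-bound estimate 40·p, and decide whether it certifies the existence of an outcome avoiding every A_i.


Union bound: P[∪_{i=1}^{40} A_i] ≤ Σ_i P[A_i] ≤ 40·p = 40·(1/560) = 1/14.
Numerically: 1/14 ≈ 0.0714286.
Is 1/14 < 1? YES.
Since P[∪ A_i] ≤ 1/14 < 1, the complement has P[∩ A_i^c] ≥ 1 − 1/14 = 13/14 > 0, so some outcome avoids every A_i.

40·p = 1/14 ≈ 0.0714286; existence CERTIFIED by the union bound.


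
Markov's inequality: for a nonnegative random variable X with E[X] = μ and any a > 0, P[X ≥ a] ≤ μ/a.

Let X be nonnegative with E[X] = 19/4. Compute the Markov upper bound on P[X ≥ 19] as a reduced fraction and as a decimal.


μ = E[X] = 19/4, a = 19.
Markov: P[X ≥ 19] ≤ μ/a = (19/4)/19 = 1/4.
Numerically: ≈ 0.25000.
(Since a = 19 > μ = 4.75000, the bound 1/4 is < 1 and informative.)

P[X ≥ 19] ≤ 1/4 ≈ 0.25000.


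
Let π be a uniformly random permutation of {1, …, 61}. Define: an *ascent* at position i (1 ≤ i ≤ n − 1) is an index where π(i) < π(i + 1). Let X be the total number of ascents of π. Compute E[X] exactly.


Write X = Σ X_I over i = 1, …, 60, with X_I the indicator of one ascent.
There are 60 indicators.
For each fixed i, the pair (π(i), π(i+1)) is a uniformly random ordered pair of distinct values from {1, …, 61}; by symmetry P[π(i) < π(i+1)] = 1/2.
By linearity: E[X] = 60 · (1/2) = (61 − 1) · (1/2) = 30 ≈ 30.00000.

E[X] = 30 = 30.00000.


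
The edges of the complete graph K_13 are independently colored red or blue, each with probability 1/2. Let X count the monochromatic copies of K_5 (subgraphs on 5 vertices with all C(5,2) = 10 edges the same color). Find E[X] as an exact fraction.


Let X = Σ_S X_S over the C(13, 5) = 1287 subsets S of size 5, where X_S = 1 if the K_5 on S is monochromatic.
For a fixed S, the K_5 on S has C(5, 2) = 10 edges. P[all 10 edges red] = (1/2)^10, and likewise for blue, so P[monochromatic] = 2·(1/2)^10 = 2^{1 − 10} = 1/512.
By linearity of expectation: E[X] = C(13, 5) · 2^{1 − 10} = 1287 · 1/512 = 1287/512.
Numerically: E[X] ≈ 2.5137.

E[X] = C(13,5)·2^(1−C(5,2)) = 1287/512 ≈ 2.5137.


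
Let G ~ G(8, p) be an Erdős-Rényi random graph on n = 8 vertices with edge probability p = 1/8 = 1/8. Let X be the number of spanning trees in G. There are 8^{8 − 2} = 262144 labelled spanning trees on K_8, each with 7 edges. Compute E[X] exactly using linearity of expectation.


K_8 has 8^{8 − 2} = 262144 labelled spanning trees.
For each such spanning tree H, let X_H = 1 if all 7 edges of H are present in G. Then P[X_H = 1] = p^{7} = (1/8)^{7} = 1/2097152.
Summing the indicators: E[X] = Σ_H E[X_H] = 262144 · p^{7} = 262144 · 1/2097152 = 1/8.
Numerically: E[X] ≈ 0.125.

E[X] = 262144 · (1/8)^{7} = 1/8 ≈ 0.125.


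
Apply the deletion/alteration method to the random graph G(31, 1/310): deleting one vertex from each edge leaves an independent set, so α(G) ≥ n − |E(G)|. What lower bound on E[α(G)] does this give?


E[|E(G)|] = C(31, 2)·p = 465 · (1/310) = 3/2.
E[α(G)] ≥ n − E[|E(G)|] = 31 − 3/2 = 59/2.
Numerically: ≈ 29.5000.
(This is only a lower bound; the true E[α(G)] may be larger.)

E[α(G)] ≥ 59/2 ≈ 29.5000.


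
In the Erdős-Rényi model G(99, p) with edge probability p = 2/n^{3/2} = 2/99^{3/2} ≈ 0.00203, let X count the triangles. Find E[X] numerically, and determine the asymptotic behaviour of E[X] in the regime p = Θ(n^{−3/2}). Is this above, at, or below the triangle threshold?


Number of potential triangles: C(99, 3) = 156849.
Each occurs with probability p³ ≈ (0.00203)³ ≈ 8.370119e-09.
By linearity: E[X] = C(99, 3)·p³ ≈ 156849 · 8.370119e-09 ≈ 0.0013.
Since α = 3/2 > 1, p = c/n^{3/2} = o(1/n) is below the triangle threshold p ~ 1/n. Asymptotically E[X] ~ (c³/6)·n^{3(1−α)} = (2³/6)·n^{-1.5} → 0, so by Markov's inequality G has no triangles w.h.p.

E[X] ≈ 0.0013; in regime p = Θ(1/n^{3/2}) E[X] tends to 0 (below the triangle threshold p ~ 1/n).


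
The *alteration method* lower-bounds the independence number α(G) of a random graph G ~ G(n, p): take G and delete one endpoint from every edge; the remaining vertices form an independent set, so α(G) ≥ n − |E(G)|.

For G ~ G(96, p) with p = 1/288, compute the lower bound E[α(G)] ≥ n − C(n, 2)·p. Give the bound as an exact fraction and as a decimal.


E[|E(G)|] = C(96, 2)·p = 4560 · (1/288) = 95/6.
E[α(G)] ≥ n − E[|E(G)|] = 96 − 95/6 = 481/6.
Numerically: ≈ 80.166667.
(This is only a lower bound; the true E[α(G)] may be larger.)

E[α(G)] ≥ 481/6 ≈ 80.166667.


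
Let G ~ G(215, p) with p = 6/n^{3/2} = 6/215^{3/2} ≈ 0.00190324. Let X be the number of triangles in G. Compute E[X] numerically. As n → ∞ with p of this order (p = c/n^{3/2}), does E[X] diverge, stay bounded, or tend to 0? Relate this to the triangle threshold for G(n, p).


Number of potential triangles: C(215, 3) = 1633355.
Each occurs with probability p³ ≈ (0.00190324)³ ≈ 6.89414926e-09.
By linearity: E[X] = C(215, 3)·p³ ≈ 1633355 · 6.89414926e-09 ≈ 0.011261.
Since α = 3/2 > 1, p = c/n^{3/2} = o(1/n) is below the triangle threshold p ~ 1/n. Asymptotically E[X] ~ (c³/6)·n^{3(1−α)} = (6³/6)·n^{-1.5} → 0, so by Markov's inequality G has no triangles w.h.p.

E[X] ≈ 0.011261; in regime p = Θ(1/n^{3/2}) E[X] tends to 0 (below the triangle threshold p ~ 1/n).


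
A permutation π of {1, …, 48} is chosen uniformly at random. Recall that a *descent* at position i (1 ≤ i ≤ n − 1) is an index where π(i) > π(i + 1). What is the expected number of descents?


Write X = Σ X_I over i = 1, …, 47, with X_I the indicator of one descent.
There are 47 indicators.
For each fixed i, the pair (π(i), π(i+1)) is a uniformly random ordered pair of distinct values from {1, …, 48}; by symmetry P[π(i) > π(i+1)] = 1/2.
By linearity: E[X] = 47 · (1/2) = (48 − 1) · (1/2) = 47/2 ≈ 23.50000.

E[X] = 47/2 = 23.50000.


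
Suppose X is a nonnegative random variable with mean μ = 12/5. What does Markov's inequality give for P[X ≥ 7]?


μ = E[X] = 12/5, a = 7.
Markov: P[X ≥ 7] ≤ μ/a = (12/5)/7 = 12/35.
Numerically: ≈ 0.343.
(Since a = 7 > μ = 2.400, the bound 12/35 is < 1 and informative.)

P[X ≥ 7] ≤ 12/35 ≈ 0.343.


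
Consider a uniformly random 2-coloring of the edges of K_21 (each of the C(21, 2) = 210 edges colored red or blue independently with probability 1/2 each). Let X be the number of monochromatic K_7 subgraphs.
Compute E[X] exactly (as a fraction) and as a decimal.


Let X = Σ_S X_S over the C(21, 7) = 116280 subsets S of size 7, where X_S = 1 if the K_7 on S is monochromatic.
For a fixed S, the K_7 on S has C(7, 2) = 21 edges. P[all 21 edges red] = (1/2)^21, and likewise for blue, so P[monochromatic] = 2·(1/2)^21 = 2^{1 − 21} = 1/1048576.
By linearity: E[X] = C(21, 7) · 2^{1 − 21} = 116280 · 1/1048576 = 14535/131072.
Numerically: E[X] ≈ 0.110893.

E[X] = C(21,7)·2^(1−C(7,2)) = 14535/131072 ≈ 0.110893.


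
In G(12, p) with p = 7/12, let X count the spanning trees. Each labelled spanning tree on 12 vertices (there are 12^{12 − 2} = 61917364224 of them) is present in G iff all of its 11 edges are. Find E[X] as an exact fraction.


K_12 has 12^{12 − 2} = 61917364224 labelled spanning trees.
For each such spanning tree H, let X_H = 1 if all 11 edges of H are present in G. Then P[X_H = 1] = p^{11} = (7/12)^{11} = 1977326743/743008370688.
By linearity of expectation: E[X] = Σ_H E[X_H] = 61917364224 · p^{11} = 61917364224 · 1977326743/743008370688 = 1977326743/12.
Numerically: E[X] ≈ 1.6478e+08.

E[X] = 61917364224 · (7/12)^{11} = 1977326743/12 ≈ 1.6478e+08.


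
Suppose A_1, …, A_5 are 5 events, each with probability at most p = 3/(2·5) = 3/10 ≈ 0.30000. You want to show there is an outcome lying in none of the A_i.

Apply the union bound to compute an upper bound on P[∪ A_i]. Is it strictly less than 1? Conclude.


Union bound: P[∪_{i=1}^{5} A_i] ≤ Σ_i P[A_i] ≤ 5·p = 5·(3/10) = 3/2.
Numerically: 3/2 ≈ 1.50000.
Is 3/2 < 1? NO.
Since the bound 3/2 is ≥ 1, the union bound is uninformative here; it does NOT by itself certify existence.

5·p = 3/2 ≈ 1.50000; existence NOT certified by the union bound.


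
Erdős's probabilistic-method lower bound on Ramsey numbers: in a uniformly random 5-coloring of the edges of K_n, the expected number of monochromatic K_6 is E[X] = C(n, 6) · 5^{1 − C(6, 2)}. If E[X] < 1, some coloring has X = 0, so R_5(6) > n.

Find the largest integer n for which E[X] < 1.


We need C(n, 6) · 5^{1 − 15} < 1, i.e. C(n, 6) < 5^{15 − 1} = 6103515625.
Check values of n near the boundary:
  n = 128: C(128, 6) = 5423611200; 5423611200 < 6103515625? YES
  n = 129: C(129, 6) = 5688177600; 5688177600 < 6103515625? YES
  n = 130: C(130, 6) = 5963412000; 5963412000 < 6103515625? YES
  n = 131: C(131, 6) = 6249655776; 6249655776 < 6103515625? NO
  n = 132: C(132, 6) = 6547258432; 6547258432 < 6103515625? NO
The largest n with C(n, 6) < 6103515625 is n = 130 (where E[X] = 47707296/48828125 ≈ 0.9770). Hence R_5(6) > 130, i.e. R_5(6) ≥ 131.

Largest n = 130; hence R_5(6) > 130.


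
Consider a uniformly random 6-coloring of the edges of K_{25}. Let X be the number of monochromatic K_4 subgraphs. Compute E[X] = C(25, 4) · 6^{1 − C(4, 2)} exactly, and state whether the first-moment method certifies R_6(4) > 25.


E[X] = C(25, 4) · 6^{1 − 6} = 12650 · 6^{−5} = 12650/7776.
As a reduced fraction: E[X] = 6325/3888 ≈ 1.627.
Is E[X] < 1? NO.
Since E[X] ≥ 1, the first-moment bound is inconclusive at n = 25; it does NOT by itself certify R_6(4) > 25.

E[X] = 6325/3888 ≈ 1.627; E[X] ≥ 1; first-moment method inconclusive here.


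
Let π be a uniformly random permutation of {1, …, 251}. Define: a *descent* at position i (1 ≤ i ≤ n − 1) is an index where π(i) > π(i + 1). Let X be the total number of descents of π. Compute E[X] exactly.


Write X = Σ X_I over i = 1, …, 250, with X_I the indicator of one descent.
There are 250 indicators.
For each fixed i, the pair (π(i), π(i+1)) is a uniformly random ordered pair of distinct values from {1, …, 251}; by symmetry P[π(i) > π(i+1)] = 1/2.
By linearity: E[X] = 250 · (1/2) = (251 − 1) · (1/2) = 125 ≈ 125.0000.

E[X] = 125 = 125.0000.


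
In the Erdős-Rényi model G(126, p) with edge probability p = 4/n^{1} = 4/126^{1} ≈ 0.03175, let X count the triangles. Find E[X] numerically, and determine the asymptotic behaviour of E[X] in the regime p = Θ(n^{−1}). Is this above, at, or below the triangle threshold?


Number of potential triangles: C(126, 3) = 325500.
Each occurs with probability p³ ≈ (0.03175)³ ≈ 3.199399e-05.
By linearity: E[X] = C(126, 3)·p³ ≈ 325500 · 3.199399e-05 ≈ 10.4140.
Here α = 1, so p = 4/n is exactly at the triangle threshold p ~ 1/n. Asymptotically E[X] → c³/6 = 4³/6 = 32/3 ≈ 10.6667, a bounded constant. In this regime the triangle count is asymptotically Poisson(c³/6).

E[X] ≈ 10.4140; in regime p = Θ(1/n^{1}) E[X] stays bounded (at the triangle threshold p ~ 1/n).


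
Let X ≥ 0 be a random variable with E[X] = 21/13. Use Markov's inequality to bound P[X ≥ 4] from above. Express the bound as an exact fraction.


μ = E[X] = 21/13, a = 4.
Markov: P[X ≥ 4] ≤ μ/a = (21/13)/4 = 21/52.
Numerically: ≈ 0.4038.
(Since a = 4 > μ = 1.6154, the bound 21/52 is < 1 and informative.)

P[X ≥ 4] ≤ 21/52 ≈ 0.4038.


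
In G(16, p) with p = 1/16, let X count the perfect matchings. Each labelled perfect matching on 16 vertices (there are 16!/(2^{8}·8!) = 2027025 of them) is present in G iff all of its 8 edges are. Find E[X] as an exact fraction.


K_16 has 16!/(2^{8}·8!) = 2027025 labelled perfect matchings.
For each such perfect matching H, let X_H = 1 if all 8 edges of H are present in G. Then P[X_H = 1] = p^{8} = (1/16)^{8} = 1/4294967296.
Summing the indicators: E[X] = Σ_H E[X_H] = 2027025 · p^{8} = 2027025 · 1/4294967296 = 2027025/4294967296.
Numerically: E[X] ≈ 0.000471954.

E[X] = 2027025 · (1/16)^{8} = 2027025/4294967296 ≈ 0.000471954.


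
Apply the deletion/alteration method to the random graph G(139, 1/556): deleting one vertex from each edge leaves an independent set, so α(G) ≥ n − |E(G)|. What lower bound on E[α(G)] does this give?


E[|E(G)|] = C(139, 2)·p = 9591 · (1/556) = 69/4.
E[α(G)] ≥ n − E[|E(G)|] = 139 − 69/4 = 487/4.
Numerically: ≈ 121.75000.
(This is only a lower bound; the true E[α(G)] may be larger.)

E[α(G)] ≥ 487/4 ≈ 121.75000.


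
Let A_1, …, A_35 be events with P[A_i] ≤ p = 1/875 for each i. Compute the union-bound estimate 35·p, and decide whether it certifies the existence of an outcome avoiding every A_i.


Union bound: P[∪_{i=1}^{35} A_i] ≤ Σ_i P[A_i] ≤ 35·p = 35·(1/875) = 1/25.
Numerically: 1/25 ≈ 0.0400.
Is 1/25 < 1? YES.
Since P[∪ A_i] ≤ 1/25 < 1, the complement has P[∩ A_i^c] ≥ 1 − 1/25 = 24/25 > 0, so some outcome avoids every A_i.

35·p = 1/25 ≈ 0.0400; existence CERTIFIED by the union bound.


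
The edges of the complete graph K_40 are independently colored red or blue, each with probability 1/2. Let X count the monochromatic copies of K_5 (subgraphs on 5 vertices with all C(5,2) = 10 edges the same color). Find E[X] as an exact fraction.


Let X = Σ_S X_S over the C(40, 5) = 658008 subsets S of size 5, where X_S = 1 if the K_5 on S is monochromatic.
For a fixed S, the K_5 on S has C(5, 2) = 10 edges. P[all 10 edges red] = (1/2)^10, and likewise for blue, so P[monochromatic] = 2·(1/2)^10 = 2^{1 − 10} = 1/512.
By linearity of expectation: E[X] = C(40, 5) · 2^{1 − 10} = 658008 · 1/512 = 82251/64.
Numerically: E[X] ≈ 1285.171875.

E[X] = C(40,5)·2^(1−C(5,2)) = 82251/64 ≈ 1285.171875.


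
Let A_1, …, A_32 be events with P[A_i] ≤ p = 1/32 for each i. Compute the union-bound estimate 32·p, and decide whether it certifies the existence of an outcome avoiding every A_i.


Union bound: P[∪_{i=1}^{32} A_i] ≤ Σ_i P[A_i] ≤ 32·p = 32·(1/32) = 1.
Numerically: 1 ≈ 1.0000.
Is 1 < 1? NO.
Since the bound 1 is ≥ 1, the union bound is uninformative here; it does NOT by itself certify existence.

32·p = 1 ≈ 1.0000; existence NOT certified by the union bound.


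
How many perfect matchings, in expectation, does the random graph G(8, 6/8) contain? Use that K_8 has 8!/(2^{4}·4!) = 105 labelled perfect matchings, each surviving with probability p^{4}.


K_8 has 8!/(2^{4}·4!) = 105 labelled perfect matchings.
For each such perfect matching H, let X_H = 1 if all 4 edges of H are present in G. Then P[X_H = 1] = p^{4} = (3/4)^{4} = 81/256.
By linearity of expectation: E[X] = Σ_H E[X_H] = 105 · p^{4} = 105 · 81/256 = 8505/256.
Numerically: E[X] ≈ 33.2227.

E[X] = 105 · (3/4)^{4} = 8505/256 ≈ 33.2227.


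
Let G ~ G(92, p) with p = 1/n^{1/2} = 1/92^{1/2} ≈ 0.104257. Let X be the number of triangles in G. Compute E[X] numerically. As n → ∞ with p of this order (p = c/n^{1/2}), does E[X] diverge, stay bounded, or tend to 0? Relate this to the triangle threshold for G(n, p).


Number of potential triangles: C(92, 3) = 125580.
Each occurs with probability p³ ≈ (0.104257)³ ≈ 1.13323051e-03.
By linearity: E[X] = C(92, 3)·p³ ≈ 125580 · 1.13323051e-03 ≈ 142.311088.
Since α = 1/2 < 1, p = c/n^{1/2} ≫ 1/n is above the triangle threshold p ~ 1/n. Asymptotically E[X] ~ (c³/6)·n^{3(1−α)} = (1³/6)·n^{1.5} → ∞; triangles are abundant w.h.p.

E[X] ≈ 142.311088; in regime p = Θ(1/n^{1/2}) E[X] diverges (above the triangle threshold p ~ 1/n).


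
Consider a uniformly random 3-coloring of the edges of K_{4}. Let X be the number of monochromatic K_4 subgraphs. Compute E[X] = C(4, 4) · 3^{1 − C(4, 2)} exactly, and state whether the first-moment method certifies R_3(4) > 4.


E[X] = C(4, 4) · 3^{1 − 6} = 1 · 3^{−5} = 1/243.
As a reduced fraction: E[X] = 1/243 ≈ 0.0041152.
Is E[X] < 1? YES.
Since E[X] < 1, there exists a 3-coloring of K_{4} with no monochromatic K_4; hence R_3(4) > 4.

E[X] = 1/243 ≈ 0.0041152; E[X] < 1, so R_3(4) > 4.


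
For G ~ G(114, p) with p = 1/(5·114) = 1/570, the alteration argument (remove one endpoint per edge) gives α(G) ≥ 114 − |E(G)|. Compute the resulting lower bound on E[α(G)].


E[|E(G)|] = C(114, 2)·p = 6441 · (1/570) = 113/10.
E[α(G)] ≥ n − E[|E(G)|] = 114 − 113/10 = 1027/10.
Numerically: ≈ 102.7000.
(This is only a lower bound; the true E[α(G)] may be larger.)

E[α(G)] ≥ 1027/10 ≈ 102.7000.


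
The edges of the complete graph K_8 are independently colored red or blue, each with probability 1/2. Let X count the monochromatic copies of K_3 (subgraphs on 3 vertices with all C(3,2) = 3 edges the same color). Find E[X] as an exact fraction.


Let X = Σ_S X_S over the C(8, 3) = 56 subsets S of size 3, where X_S = 1 if the K_3 on S is monochromatic.
For a fixed S, the K_3 on S has C(3, 2) = 3 edges. P[all 3 edges red] = (1/2)^3, and likewise for blue, so P[monochromatic] = 2·(1/2)^3 = 2^{1 − 3} = 1/4.
By linearity of expectation: E[X] = C(8, 3) · 2^{1 − 3} = 56 · 1/4 = 14.
Numerically: E[X] ≈ 14.0000.

E[X] = C(8,3)·2^(1−C(3,2)) = 14 ≈ 14.0000.


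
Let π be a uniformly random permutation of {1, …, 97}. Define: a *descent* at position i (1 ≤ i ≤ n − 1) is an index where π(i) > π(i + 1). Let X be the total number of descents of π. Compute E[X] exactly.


Write X = Σ X_I over i = 1, …, 96, with X_I the indicator of one descent.
There are 96 indicators.
For each fixed i, the pair (π(i), π(i+1)) is a uniformly random ordered pair of distinct values from {1, …, 97}; by symmetry P[π(i) > π(i+1)] = 1/2.
By linearity: E[X] = 96 · (1/2) = (97 − 1) · (1/2) = 48 ≈ 48.00000.

E[X] = 48 = 48.00000.


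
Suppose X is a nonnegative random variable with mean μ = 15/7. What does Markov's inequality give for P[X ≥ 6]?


μ = E[X] = 15/7, a = 6.
Markov: P[X ≥ 6] ≤ μ/a = (15/7)/6 = 5/14.
Numerically: ≈ 0.35714.
(Since a = 6 > μ = 2.14286, the bound 5/14 is < 1 and informative.)

P[X ≥ 6] ≤ 5/14 ≈ 0.35714.


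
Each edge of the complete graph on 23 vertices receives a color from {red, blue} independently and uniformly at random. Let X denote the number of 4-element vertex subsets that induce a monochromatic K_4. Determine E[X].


Let X = Σ_S X_S over the C(23, 4) = 8855 subsets S of size 4, where X_S = 1 if the K_4 on S is monochromatic.
For a fixed S, the K_4 on S has C(4, 2) = 6 edges. P[all 6 edges red] = (1/2)^6, and likewise for blue, so P[monochromatic] = 2·(1/2)^6 = 2^{1 − 6} = 1/32.
Summing: E[X] = C(23, 4) · 2^{1 − 6} = 8855 · 1/32 = 8855/32.
Numerically: E[X] ≈ 276.718750.

E[X] = C(23,4)·2^(1−C(4,2)) = 8855/32 ≈ 276.718750.


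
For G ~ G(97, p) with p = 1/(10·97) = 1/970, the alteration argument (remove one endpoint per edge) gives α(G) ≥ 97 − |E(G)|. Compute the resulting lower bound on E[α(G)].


E[|E(G)|] = C(97, 2)·p = 4656 · (1/970) = 24/5.
E[α(G)] ≥ n − E[|E(G)|] = 97 − 24/5 = 461/5.
Numerically: ≈ 92.200.
(This is only a lower bound; the true E[α(G)] may be larger.)

E[α(G)] ≥ 461/5 ≈ 92.200.


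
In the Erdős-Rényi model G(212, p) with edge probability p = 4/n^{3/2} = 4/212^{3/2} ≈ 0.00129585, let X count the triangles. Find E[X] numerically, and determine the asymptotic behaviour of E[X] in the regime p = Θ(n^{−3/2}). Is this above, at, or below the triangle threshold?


Number of potential triangles: C(212, 3) = 1565620.
Each occurs with probability p³ ≈ (0.00129585)³ ≈ 2.17604865e-09.
By linearity: E[X] = C(212, 3)·p³ ≈ 1565620 · 2.17604865e-09 ≈ 0.003407.
Since α = 3/2 > 1, p = c/n^{3/2} = o(1/n) is below the triangle threshold p ~ 1/n. Asymptotically E[X] ~ (c³/6)·n^{3(1−α)} = (4³/6)·n^{-1.5} → 0, so by Markov's inequality G has no triangles w.h.p.

E[X] ≈ 0.003407; in regime p = Θ(1/n^{3/2}) E[X] tends to 0 (below the triangle threshold p ~ 1/n).


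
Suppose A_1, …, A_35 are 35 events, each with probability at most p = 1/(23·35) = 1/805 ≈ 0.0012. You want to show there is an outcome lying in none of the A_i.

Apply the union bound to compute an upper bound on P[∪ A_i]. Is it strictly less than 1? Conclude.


Union bound: P[∪_{i=1}^{35} A_i] ≤ Σ_i P[A_i] ≤ 35·p = 35·(1/805) = 1/23.
Numerically: 1/23 ≈ 0.0435.
Is 1/23 < 1? YES.
Since P[∪ A_i] ≤ 1/23 < 1, the complement has P[∩ A_i^c] ≥ 1 − 1/23 = 22/23 > 0, so some outcome avoids every A_i.

35·p = 1/23 ≈ 0.0435; existence CERTIFIED by the union bound.


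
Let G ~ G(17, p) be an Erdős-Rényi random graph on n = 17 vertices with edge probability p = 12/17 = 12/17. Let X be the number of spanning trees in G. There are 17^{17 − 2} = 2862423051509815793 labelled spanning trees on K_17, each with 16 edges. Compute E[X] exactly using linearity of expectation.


K_17 has 17^{17 − 2} = 2862423051509815793 labelled spanning trees.
For each such spanning tree H, let X_H = 1 if all 16 edges of H are present in G. Then P[X_H = 1] = p^{16} = (12/17)^{16} = 184884258895036416/48661191875666868481.
By linearity: E[X] = Σ_H E[X_H] = 2862423051509815793 · p^{16} = 2862423051509815793 · 184884258895036416/48661191875666868481 = 184884258895036416/17.
Numerically: E[X] ≈ 1.088e+16.

E[X] = 2862423051509815793 · (12/17)^{16} = 184884258895036416/17 ≈ 1.088e+16.


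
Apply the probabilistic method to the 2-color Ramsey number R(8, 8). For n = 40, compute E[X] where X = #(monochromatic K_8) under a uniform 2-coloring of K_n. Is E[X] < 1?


E[X] = C(40, 8) · 2^{1 − 28} = 76904685 · 2^{−27} = 76904685/134217728.
As a reduced fraction: E[X] = 76904685/134217728 ≈ 0.57298.
Is E[X] < 1? YES.
Since E[X] < 1, there exists a 2-coloring of K_{40} with no monochromatic K_8; hence R(8, 8) > 40.

E[X] = 76904685/134217728 ≈ 0.57298; E[X] < 1, so R(8, 8) > 40.


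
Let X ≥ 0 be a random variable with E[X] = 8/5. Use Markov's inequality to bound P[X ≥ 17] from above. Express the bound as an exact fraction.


μ = E[X] = 8/5, a = 17.
Markov: P[X ≥ 17] ≤ μ/a = (8/5)/17 = 8/85.
Numerically: ≈ 0.094118.
(Since a = 17 > μ = 1.600000, the bound 8/85 is < 1 and informative.)

P[X ≥ 17] ≤ 8/85 ≈ 0.094118.


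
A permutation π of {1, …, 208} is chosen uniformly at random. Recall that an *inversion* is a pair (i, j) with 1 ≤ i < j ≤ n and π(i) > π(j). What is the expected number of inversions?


Write X = Σ X_I over the C(208, 2) = 21528 pairs i < j, with X_I the indicator of one inversion.
There are 21528 indicators.
For each fixed pair i < j, the values π(i) and π(j) are two distinct elements of {1, …, 208} in uniformly random order; by symmetry P[π(i) > π(j)] = 1/2.
By linearity: E[X] = 21528 · (1/2) = C(208, 2) · (1/2) = 21528/2 = 10764 ≈ 10764.0000.

E[X] = 10764 = 10764.0000.


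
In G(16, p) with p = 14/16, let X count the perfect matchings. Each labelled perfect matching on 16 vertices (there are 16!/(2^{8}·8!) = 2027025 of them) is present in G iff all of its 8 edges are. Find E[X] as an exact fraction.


K_16 has 16!/(2^{8}·8!) = 2027025 labelled perfect matchings.
For each such perfect matching H, let X_H = 1 if all 8 edges of H are present in G. Then P[X_H = 1] = p^{8} = (7/8)^{8} = 5764801/16777216.
Summing the indicators: E[X] = Σ_H E[X_H] = 2027025 · p^{8} = 2027025 · 5764801/16777216 = 11685395747025/16777216.
Numerically: E[X] ≈ 696504.

E[X] = 2027025 · (7/8)^{8} = 11685395747025/16777216 ≈ 696504.


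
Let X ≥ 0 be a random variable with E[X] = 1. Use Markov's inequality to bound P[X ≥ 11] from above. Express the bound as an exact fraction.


μ = E[X] = 1, a = 11.
Markov: P[X ≥ 11] ≤ μ/a = (1)/11 = 1/11.
Numerically: ≈ 0.0909.
(Since a = 11 > μ = 1.0000, the bound 1/11 is < 1 and informative.)

P[X ≥ 11] ≤ 1/11 ≈ 0.0909.


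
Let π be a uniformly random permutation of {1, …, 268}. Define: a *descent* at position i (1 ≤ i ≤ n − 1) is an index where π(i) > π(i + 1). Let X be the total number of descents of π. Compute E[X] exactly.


Write X = Σ X_I over i = 1, …, 267, with X_I the indicator of one descent.
There are 267 indicators.
For each fixed i, the pair (π(i), π(i+1)) is a uniformly random ordered pair of distinct values from {1, …, 268}; by symmetry P[π(i) > π(i+1)] = 1/2.
By linearity: E[X] = 267 · (1/2) = (268 − 1) · (1/2) = 267/2 ≈ 133.50000.

E[X] = 267/2 = 133.50000.


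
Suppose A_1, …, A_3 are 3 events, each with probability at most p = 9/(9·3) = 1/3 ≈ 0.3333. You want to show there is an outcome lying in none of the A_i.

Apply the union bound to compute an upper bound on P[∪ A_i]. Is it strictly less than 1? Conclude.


Union bound: P[∪_{i=1}^{3} A_i] ≤ Σ_i P[A_i] ≤ 3·p = 3·(1/3) = 1.
Numerically: 1 ≈ 1.0000.
Is 1 < 1? NO.
Since the bound 1 is ≥ 1, the union bound is uninformative here; it does NOT by itself certify existence.

3·p = 1 ≈ 1.0000; existence NOT certified by the union bound.
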